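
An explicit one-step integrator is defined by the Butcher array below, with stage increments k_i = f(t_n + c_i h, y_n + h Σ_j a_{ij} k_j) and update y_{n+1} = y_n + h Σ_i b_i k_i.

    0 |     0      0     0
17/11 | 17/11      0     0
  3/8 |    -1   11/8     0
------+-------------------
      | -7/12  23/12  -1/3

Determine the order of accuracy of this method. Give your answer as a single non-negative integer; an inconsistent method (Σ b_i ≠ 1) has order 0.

1

b = (-7/12, 23/12, -1/3)
c = (0, 17/11, 3/8)
Ac = (0, 0, 17/8)
Σ b_i: (-7/12)·1 + 23/12·1 + (-1/3)·1 = 1 ✓
b·c: 23/12·17/11 + (-1/3)·3/8 = 749/264 ≠ 1/2 ⇒ order 1.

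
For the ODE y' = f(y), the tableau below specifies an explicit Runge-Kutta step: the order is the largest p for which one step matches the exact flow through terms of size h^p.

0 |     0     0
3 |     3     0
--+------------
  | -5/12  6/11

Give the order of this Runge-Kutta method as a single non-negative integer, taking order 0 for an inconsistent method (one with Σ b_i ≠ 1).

b = (-5/12, 6/11)
c = (0, 3)
Σ b_i: (-5/12)·1 + 6/11·1 = 17/132 ≠ 1 ⇒ order 0.

0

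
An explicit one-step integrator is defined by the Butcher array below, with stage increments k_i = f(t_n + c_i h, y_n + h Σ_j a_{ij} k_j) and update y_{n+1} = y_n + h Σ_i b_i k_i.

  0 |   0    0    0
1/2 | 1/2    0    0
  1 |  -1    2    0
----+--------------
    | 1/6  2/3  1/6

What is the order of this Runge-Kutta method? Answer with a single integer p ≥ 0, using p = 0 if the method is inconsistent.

b = (1/6, 2/3, 1/6)
c = (0, 1/2, 1)
Ac = (0, 0, 1)
Σ b_i: 1/6·1 + 2/3·1 + 1/6·1 = 1 ✓
b·c: 2/3·1/2 + 1/6·1 = 1/2 ✓
b·c²: 2/3·1/4 + 1/6·1 = 1/3 ✓
b·Ac: 1/6·1 = 1/6 ✓; 3 stages ⇒ order 3.

3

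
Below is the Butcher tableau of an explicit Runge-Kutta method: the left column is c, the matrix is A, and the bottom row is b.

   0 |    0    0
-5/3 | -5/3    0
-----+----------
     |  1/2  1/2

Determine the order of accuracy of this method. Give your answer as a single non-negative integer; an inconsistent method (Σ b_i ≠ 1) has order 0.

1

b = (1/2, 1/2)
c = (0, -5/3)
Σ b_i: 1/2·1 + 1/2·1 = 1 ✓
b·c: 1/2·(-5/3) = -5/6 ≠ 1/2 ⇒ order 1.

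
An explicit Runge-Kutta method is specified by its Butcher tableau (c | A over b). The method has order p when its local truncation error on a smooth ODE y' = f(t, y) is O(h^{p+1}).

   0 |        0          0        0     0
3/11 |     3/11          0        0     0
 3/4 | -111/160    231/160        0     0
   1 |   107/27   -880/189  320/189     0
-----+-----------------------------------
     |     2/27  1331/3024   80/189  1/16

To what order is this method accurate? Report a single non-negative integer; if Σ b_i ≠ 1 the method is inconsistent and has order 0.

4

b = (2/27, 1331/3024, 80/189, 1/16)
c = (0, 3/11, 3/4, 1)
Ac = (0, 0, 63/160, 0)
Σ b_i: 2/27·1 + 1331/3024·1 + 80/189·1 + 1/16·1 = 1 ✓
b·c: 1331/3024·3/11 + 80/189·3/4 + 1/16·1 = 1/2 ✓
b·c²: 1331/3024·9/121 + 80/189·9/16 + 1/16·1 = 1/3 ✓
b·Ac: 80/189·63/160 = 1/6 ✓
b·c³: 1331/3024·27/1331 + 80/189·27/64 + 1/16·1 = 1/4 ✓
b·(c∘Ac): 80/189·189/640 = 1/8 ✓
b·Ac²: 80/189·189/1760 + 1/16·20/33 = 1/12 ✓
b·A²c: 1/16·2/3 = 1/24 ✓; 4 stages ⇒ order 4.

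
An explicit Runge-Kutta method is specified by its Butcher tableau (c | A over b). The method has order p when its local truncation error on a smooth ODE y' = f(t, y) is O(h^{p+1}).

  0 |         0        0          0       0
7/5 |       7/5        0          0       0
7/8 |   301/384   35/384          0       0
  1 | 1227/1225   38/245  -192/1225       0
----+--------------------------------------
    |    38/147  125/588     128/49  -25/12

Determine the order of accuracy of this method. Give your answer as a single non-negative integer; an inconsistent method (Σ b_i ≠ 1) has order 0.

b = (38/147, 125/588, 128/49, -25/12)
c = (0, 7/5, 7/8, 1)
Ac = (0, 0, 49/384, 2/25)
Σ b_i: 38/147·1 + 125/588·1 + 128/49·1 + (-25/12)·1 = 1 ✓
b·c: 125/588·7/5 + 128/49·7/8 + (-25/12)·1 = 1/2 ✓
b·c²: 125/588·49/25 + 128/49·49/64 + (-25/12)·1 = 1/3 ✓
b·Ac: 128/49·49/384 + (-25/12)·2/25 = 1/6 ✓
b·c³: 125/588·343/125 + 128/49·343/512 + (-25/12)·1 = 1/4 ✓
b·(c∘Ac): 128/49·343/3072 + (-25/12)·2/25 = 1/8 ✓
b·Ac²: 128/49·343/1920 + (-25/12)·23/125 = 1/12 ✓
b·A²c: (-25/12)·(-1/50) = 1/24 ✓; 4 stages ⇒ order 4.

4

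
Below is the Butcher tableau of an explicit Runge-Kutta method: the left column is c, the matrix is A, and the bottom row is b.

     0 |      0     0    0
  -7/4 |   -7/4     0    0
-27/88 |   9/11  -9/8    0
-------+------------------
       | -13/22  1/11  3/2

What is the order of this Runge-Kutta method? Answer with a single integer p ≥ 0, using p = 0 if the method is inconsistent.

b = (-13/22, 1/11, 3/2)
c = (0, -7/4, -27/88)
Ac = (0, 0, 63/32)
Σ b_i: (-13/22)·1 + 1/11·1 + 3/2·1 = 1 ✓
b·c: 1/11·(-7/4) + 3/2·(-27/88) = -109/176 ≠ 1/2 ⇒ order 1.

1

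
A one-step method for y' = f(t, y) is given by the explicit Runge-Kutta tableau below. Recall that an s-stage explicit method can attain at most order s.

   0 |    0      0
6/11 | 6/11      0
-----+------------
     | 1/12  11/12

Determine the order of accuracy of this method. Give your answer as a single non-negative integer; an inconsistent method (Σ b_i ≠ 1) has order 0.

b = (1/12, 11/12)
c = (0, 6/11)
Σ b_i: 1/12·1 + 11/12·1 = 1 ✓
b·c: 11/12·6/11 = 1/2 ✓; 2 stages ⇒ order 2.

2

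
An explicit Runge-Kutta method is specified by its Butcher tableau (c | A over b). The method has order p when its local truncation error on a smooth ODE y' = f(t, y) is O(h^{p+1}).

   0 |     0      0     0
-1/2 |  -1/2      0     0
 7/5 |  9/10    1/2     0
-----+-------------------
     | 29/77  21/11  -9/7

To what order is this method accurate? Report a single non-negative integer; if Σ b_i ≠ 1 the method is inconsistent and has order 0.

b = (29/77, 21/11, -9/7)
c = (0, -1/2, 7/5)
Ac = (0, 0, -1/4)
Σ b_i: 29/77·1 + 21/11·1 + (-9/7)·1 = 1 ✓
b·c: 21/11·(-1/2) + (-9/7)·7/5 = -303/110 ≠ 1/2 ⇒ order 1.

1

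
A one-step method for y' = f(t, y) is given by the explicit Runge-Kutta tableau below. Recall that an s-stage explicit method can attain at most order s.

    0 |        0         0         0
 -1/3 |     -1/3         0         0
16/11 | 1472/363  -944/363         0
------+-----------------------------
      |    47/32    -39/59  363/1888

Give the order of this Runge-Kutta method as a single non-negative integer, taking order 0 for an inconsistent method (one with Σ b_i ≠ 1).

b = (47/32, -39/59, 363/1888)
c = (0, -1/3, 16/11)
Ac = (0, 0, 944/1089)
Σ b_i: 47/32·1 + (-39/59)·1 + 363/1888·1 = 1 ✓
b·c: (-39/59)·(-1/3) + 363/1888·16/11 = 1/2 ✓
b·c²: (-39/59)·1/9 + 363/1888·256/121 = 1/3 ✓
b·Ac: 363/1888·944/1089 = 1/6 ✓; 3 stages ⇒ order 3.

3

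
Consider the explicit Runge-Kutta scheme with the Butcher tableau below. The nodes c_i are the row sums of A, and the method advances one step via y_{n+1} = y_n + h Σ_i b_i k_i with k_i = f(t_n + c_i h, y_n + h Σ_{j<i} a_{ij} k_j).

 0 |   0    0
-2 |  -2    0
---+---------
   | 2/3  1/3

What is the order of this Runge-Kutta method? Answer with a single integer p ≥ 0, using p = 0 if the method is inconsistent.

1

b = (2/3, 1/3)
c = (0, -2)
Σ b_i: 2/3·1 + 1/3·1 = 1 ✓
b·c: 1/3·(-2) = -2/3 ≠ 1/2 ⇒ order 1.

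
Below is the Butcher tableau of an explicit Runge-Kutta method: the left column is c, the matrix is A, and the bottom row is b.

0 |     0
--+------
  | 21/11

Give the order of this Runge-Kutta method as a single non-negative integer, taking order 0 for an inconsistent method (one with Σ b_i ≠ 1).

b = (21/11)
c = (0)
Σ b_i: 21/11·1 = 21/11 ≠ 1 ⇒ order 0.

0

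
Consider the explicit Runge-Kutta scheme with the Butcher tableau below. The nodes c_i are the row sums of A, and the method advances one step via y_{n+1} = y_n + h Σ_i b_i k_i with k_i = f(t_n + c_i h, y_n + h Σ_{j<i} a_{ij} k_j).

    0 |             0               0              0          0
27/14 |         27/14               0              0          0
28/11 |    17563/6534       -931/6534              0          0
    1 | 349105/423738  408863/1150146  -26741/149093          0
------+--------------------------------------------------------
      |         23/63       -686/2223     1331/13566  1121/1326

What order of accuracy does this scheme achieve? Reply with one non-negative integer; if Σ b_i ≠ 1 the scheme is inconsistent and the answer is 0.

b = (23/63, -686/2223, 1331/13566, 1121/1326)
c = (0, 27/14, 28/11, 1)
Ac = (0, 0, -133/484, 1027/4484)
Σ b_i: 23/63·1 + (-686/2223)·1 + 1331/13566·1 + 1121/1326·1 = 1 ✓
b·c: (-686/2223)·27/14 + 1331/13566·28/11 + 1121/1326·1 = 1/2 ✓
b·c²: (-686/2223)·729/196 + 1331/13566·784/121 + 1121/1326·1 = 1/3 ✓
b·Ac: 1331/13566·(-133/484) + 1121/1326·1027/4484 = 1/6 ✓
b·c³: (-686/2223)·19683/2744 + 1331/13566·21952/1331 + 1121/1326·1 = 1/4 ✓
b·(c∘Ac): 1331/13566·(-931/1331) + 1121/1326·1027/4484 = 1/8 ✓
b·Ac²: 1331/13566·(-513/968) + 1121/1326·10049/62776 = 1/12 ✓
b·A²c: 1121/1326·221/4484 = 1/24 ✓; 4 stages ⇒ order 4.

4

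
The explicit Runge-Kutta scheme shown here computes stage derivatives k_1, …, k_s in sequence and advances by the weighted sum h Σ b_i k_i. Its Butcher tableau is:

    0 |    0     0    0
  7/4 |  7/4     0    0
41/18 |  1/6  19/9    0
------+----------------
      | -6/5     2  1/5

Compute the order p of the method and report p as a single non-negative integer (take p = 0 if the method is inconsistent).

b = (-6/5, 2, 1/5)
c = (0, 7/4, 41/18)
Ac = (0, 0, 133/36)
Σ b_i: (-6/5)·1 + 2·1 + 1/5·1 = 1 ✓
b·c: 2·7/4 + 1/5·41/18 = 178/45 ≠ 1/2 ⇒ order 1.

1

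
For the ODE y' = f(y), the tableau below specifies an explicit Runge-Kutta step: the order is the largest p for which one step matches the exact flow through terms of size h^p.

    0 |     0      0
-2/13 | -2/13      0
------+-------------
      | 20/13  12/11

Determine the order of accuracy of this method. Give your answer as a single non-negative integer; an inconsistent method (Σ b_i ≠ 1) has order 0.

0

b = (20/13, 12/11)
c = (0, -2/13)
Σ b_i: 20/13·1 + 12/11·1 = 376/143 ≠ 1 ⇒ order 0.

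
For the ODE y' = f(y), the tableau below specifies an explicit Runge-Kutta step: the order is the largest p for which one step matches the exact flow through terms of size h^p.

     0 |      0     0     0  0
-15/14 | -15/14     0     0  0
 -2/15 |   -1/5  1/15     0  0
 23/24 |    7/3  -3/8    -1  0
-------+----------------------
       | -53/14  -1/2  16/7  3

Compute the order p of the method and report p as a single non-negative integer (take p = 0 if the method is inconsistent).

b = (-53/14, -1/2, 16/7, 3)
c = (0, -15/14, -2/15, 23/24)
Ac = (0, 0, -1/14, 899/1680)
Σ b_i: (-53/14)·1 + (-1/2)·1 + 16/7·1 + 3·1 = 1 ✓
b·c: (-1/2)·(-15/14) + 16/7·(-2/15) + 3·23/24 = 2609/840 ≠ 1/2 ⇒ order 1.

1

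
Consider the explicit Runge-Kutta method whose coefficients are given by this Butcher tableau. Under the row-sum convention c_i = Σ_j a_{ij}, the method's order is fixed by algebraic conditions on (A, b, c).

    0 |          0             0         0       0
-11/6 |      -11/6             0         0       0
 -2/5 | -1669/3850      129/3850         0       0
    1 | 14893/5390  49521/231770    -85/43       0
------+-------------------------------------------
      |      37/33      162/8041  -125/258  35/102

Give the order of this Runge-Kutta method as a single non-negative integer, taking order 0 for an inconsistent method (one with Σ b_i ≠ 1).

b = (37/33, 162/8041, -125/258, 35/102)
c = (0, -11/6, -2/5, 1)
Ac = (0, 0, -43/700, 391/980)
Σ b_i: 37/33·1 + 162/8041·1 + (-125/258)·1 + 35/102·1 = 1 ✓
b·c: 162/8041·(-11/6) + (-125/258)·(-2/5) + 35/102·1 = 1/2 ✓
b·c²: 162/8041·121/36 + (-125/258)·4/25 + 35/102·1 = 1/3 ✓
b·Ac: (-125/258)·(-43/700) + 35/102·391/980 = 1/6 ✓
b·c³: 162/8041·(-1331/216) + (-125/258)·(-8/125) + 35/102·1 = 1/4 ✓
b·(c∘Ac): (-125/258)·43/1750 + 35/102·391/980 = 1/8 ✓
b·Ac²: (-125/258)·473/4200 + 35/102·2363/5880 = 1/12 ✓
b·A²c: 35/102·17/140 = 1/24 ✓; 4 stages ⇒ order 4.

4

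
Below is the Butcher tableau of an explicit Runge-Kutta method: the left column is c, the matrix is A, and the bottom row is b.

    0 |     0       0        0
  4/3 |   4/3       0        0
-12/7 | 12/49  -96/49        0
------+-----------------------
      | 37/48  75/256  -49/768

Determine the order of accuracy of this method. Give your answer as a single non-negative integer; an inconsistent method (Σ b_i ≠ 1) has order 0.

b = (37/48, 75/256, -49/768)
c = (0, 4/3, -12/7)
Ac = (0, 0, -128/49)
Σ b_i: 37/48·1 + 75/256·1 + (-49/768)·1 = 1 ✓
b·c: 75/256·4/3 + (-49/768)·(-12/7) = 1/2 ✓
b·c²: 75/256·16/9 + (-49/768)·144/49 = 1/3 ✓
b·Ac: (-49/768)·(-128/49) = 1/6 ✓; 3 stages ⇒ order 3.

3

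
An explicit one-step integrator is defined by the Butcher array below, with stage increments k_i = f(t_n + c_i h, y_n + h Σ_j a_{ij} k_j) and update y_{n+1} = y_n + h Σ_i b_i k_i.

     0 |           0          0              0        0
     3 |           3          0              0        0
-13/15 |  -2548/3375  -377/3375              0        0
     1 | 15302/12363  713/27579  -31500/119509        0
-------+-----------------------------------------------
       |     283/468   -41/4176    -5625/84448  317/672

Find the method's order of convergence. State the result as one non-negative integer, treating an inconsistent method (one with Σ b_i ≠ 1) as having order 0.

4

b = (283/468, -41/4176, -5625/84448, 317/672)
c = (0, 3, -13/15, 1)
Ac = (0, 0, -377/1125, 97/317)
Σ b_i: 283/468·1 + (-41/4176)·1 + (-5625/84448)·1 + 317/672·1 = 1 ✓
b·c: (-41/4176)·3 + (-5625/84448)·(-13/15) + 317/672·1 = 1/2 ✓
b·c²: (-41/4176)·9 + (-5625/84448)·169/225 + 317/672·1 = 1/3 ✓
b·Ac: (-5625/84448)·(-377/1125) + 317/672·97/317 = 1/6 ✓
b·c³: (-41/4176)·27 + (-5625/84448)·(-2197/3375) + 317/672·1 = 1/4 ✓
b·(c∘Ac): (-5625/84448)·4901/16875 + 317/672·97/317 = 1/8 ✓
b·Ac²: (-5625/84448)·(-377/375) + 317/672·11/317 = 1/12 ✓
b·A²c: 317/672·28/317 = 1/24 ✓; 4 stages ⇒ order 4.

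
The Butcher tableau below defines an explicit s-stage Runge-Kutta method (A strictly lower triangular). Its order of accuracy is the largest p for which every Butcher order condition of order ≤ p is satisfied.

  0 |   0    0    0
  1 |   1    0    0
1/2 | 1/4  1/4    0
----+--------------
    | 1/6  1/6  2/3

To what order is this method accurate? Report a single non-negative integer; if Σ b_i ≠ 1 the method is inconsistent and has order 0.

b = (1/6, 1/6, 2/3)
c = (0, 1, 1/2)
Ac = (0, 0, 1/4)
Σ b_i: 1/6·1 + 1/6·1 + 2/3·1 = 1 ✓
b·c: 1/6·1 + 2/3·1/2 = 1/2 ✓
b·c²: 1/6·1 + 2/3·1/4 = 1/3 ✓
b·Ac: 2/3·1/4 = 1/6 ✓; 3 stages ⇒ order 3.

3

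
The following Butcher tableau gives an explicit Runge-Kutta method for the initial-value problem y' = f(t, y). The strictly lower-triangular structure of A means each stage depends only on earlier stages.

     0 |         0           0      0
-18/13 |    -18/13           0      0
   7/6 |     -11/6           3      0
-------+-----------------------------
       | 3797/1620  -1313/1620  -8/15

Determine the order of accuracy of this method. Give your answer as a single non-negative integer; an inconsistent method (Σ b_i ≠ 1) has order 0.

b = (3797/1620, -1313/1620, -8/15)
c = (0, -18/13, 7/6)
Ac = (0, 0, -54/13)
Σ b_i: 3797/1620·1 + (-1313/1620)·1 + (-8/15)·1 = 1 ✓
b·c: (-1313/1620)·(-18/13) + (-8/15)·7/6 = 1/2 ✓
b·c²: (-1313/1620)·324/169 + (-8/15)·49/36 = -4001/1755 ≠ 1/3 ⇒ order 2.
b·Ac: (-8/15)·(-54/13) = 144/65 ≠ 1/6

2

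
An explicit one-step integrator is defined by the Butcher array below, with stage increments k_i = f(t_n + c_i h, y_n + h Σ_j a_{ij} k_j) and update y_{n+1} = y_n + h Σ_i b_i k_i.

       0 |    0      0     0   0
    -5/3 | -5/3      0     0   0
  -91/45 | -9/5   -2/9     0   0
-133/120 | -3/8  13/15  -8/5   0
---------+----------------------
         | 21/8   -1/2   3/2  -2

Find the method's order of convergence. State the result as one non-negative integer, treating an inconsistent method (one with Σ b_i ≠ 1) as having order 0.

0

b = (21/8, -1/2, 3/2, -2)
c = (0, -5/3, -91/45, -133/120)
Ac = (0, 0, 10/27, 403/225)
Σ b_i: 21/8·1 + (-1/2)·1 + 3/2·1 + (-2)·1 = 13/8 ≠ 1 ⇒ order 0.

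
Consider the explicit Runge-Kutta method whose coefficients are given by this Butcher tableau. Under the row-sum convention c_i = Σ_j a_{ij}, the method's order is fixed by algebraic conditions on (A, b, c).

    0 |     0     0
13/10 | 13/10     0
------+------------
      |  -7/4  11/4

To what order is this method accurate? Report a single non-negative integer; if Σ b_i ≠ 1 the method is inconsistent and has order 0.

1

b = (-7/4, 11/4)
c = (0, 13/10)
Σ b_i: (-7/4)·1 + 11/4·1 = 1 ✓
b·c: 11/4·13/10 = 143/40 ≠ 1/2 ⇒ order 1.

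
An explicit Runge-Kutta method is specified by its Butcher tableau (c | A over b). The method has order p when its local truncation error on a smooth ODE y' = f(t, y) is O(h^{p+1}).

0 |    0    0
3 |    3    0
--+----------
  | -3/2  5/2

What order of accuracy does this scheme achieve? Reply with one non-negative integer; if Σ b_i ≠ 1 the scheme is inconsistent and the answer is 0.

1

b = (-3/2, 5/2)
c = (0, 3)
Σ b_i: (-3/2)·1 + 5/2·1 = 1 ✓
b·c: 5/2·3 = 15/2 ≠ 1/2 ⇒ order 1.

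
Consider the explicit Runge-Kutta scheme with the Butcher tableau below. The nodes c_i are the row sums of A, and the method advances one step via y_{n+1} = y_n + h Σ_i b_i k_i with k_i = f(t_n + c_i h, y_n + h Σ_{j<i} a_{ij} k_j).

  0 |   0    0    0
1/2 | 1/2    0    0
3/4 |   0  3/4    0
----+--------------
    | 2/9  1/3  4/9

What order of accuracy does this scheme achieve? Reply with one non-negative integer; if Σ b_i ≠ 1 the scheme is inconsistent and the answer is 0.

3

b = (2/9, 1/3, 4/9)
c = (0, 1/2, 3/4)
Ac = (0, 0, 3/8)
Σ b_i: 2/9·1 + 1/3·1 + 4/9·1 = 1 ✓
b·c: 1/3·1/2 + 4/9·3/4 = 1/2 ✓
b·c²: 1/3·1/4 + 4/9·9/16 = 1/3 ✓
b·Ac: 4/9·3/8 = 1/6 ✓; 3 stages ⇒ order 3.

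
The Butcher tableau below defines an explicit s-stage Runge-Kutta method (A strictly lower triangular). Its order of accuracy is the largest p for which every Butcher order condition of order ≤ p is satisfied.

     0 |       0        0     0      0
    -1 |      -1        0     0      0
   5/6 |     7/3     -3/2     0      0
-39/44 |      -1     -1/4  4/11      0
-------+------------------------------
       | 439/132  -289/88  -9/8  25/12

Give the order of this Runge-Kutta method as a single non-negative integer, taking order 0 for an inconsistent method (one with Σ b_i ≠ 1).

2

b = (439/132, -289/88, -9/8, 25/12)
c = (0, -1, 5/6, -39/44)
Ac = (0, 0, 3/2, 73/132)
Σ b_i: 439/132·1 + (-289/88)·1 + (-9/8)·1 + 25/12·1 = 1 ✓
b·c: (-289/88)·(-1) + (-9/8)·5/6 + 25/12·(-39/44) = 1/2 ✓
b·c²: (-289/88)·1 + (-9/8)·25/36 + 25/12·1521/1936 = -18807/7744 ≠ 1/3 ⇒ order 2.
b·Ac: (-9/8)·3/2 + 25/12·73/132 = -53/99 ≠ 1/6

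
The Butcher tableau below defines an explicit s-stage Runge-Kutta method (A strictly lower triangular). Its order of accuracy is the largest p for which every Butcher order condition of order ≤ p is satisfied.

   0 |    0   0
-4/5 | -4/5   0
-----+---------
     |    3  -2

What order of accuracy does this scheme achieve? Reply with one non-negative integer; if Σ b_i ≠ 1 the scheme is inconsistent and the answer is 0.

1

b = (3, -2)
c = (0, -4/5)
Σ b_i: 3·1 + (-2)·1 = 1 ✓
b·c: (-2)·(-4/5) = 8/5 ≠ 1/2 ⇒ order 1.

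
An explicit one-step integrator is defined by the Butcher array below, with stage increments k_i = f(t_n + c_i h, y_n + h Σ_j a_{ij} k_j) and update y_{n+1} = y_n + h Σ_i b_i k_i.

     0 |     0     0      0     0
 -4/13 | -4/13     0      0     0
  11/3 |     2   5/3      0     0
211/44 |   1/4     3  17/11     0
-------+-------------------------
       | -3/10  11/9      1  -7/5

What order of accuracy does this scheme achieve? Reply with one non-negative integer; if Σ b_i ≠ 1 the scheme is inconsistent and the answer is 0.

b = (-3/10, 11/9, 1, -7/5)
c = (0, -4/13, 11/3, 211/44)
Ac = (0, 0, -20/39, 185/39)
Σ b_i: (-3/10)·1 + 11/9·1 + 1·1 + (-7/5)·1 = 47/90 ≠ 1 ⇒ order 0.

0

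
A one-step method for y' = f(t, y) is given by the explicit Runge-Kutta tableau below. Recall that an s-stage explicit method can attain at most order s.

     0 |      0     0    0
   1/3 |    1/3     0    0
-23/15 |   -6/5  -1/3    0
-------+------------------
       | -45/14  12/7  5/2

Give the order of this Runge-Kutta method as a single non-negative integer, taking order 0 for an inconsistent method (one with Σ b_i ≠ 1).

b = (-45/14, 12/7, 5/2)
c = (0, 1/3, -23/15)
Ac = (0, 0, -1/9)
Σ b_i: (-45/14)·1 + 12/7·1 + 5/2·1 = 1 ✓
b·c: 12/7·1/3 + 5/2·(-23/15) = -137/42 ≠ 1/2 ⇒ order 1.

1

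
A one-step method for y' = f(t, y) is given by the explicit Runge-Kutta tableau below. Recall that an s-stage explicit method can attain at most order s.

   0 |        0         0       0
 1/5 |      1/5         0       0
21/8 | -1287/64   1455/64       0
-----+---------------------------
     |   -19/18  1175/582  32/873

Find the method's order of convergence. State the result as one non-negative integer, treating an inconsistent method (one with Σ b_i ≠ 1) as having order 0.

3

b = (-19/18, 1175/582, 32/873)
c = (0, 1/5, 21/8)
Ac = (0, 0, 291/64)
Σ b_i: (-19/18)·1 + 1175/582·1 + 32/873·1 = 1 ✓
b·c: 1175/582·1/5 + 32/873·21/8 = 1/2 ✓
b·c²: 1175/582·1/25 + 32/873·441/64 = 1/3 ✓
b·Ac: 32/873·291/64 = 1/6 ✓; 3 stages ⇒ order 3.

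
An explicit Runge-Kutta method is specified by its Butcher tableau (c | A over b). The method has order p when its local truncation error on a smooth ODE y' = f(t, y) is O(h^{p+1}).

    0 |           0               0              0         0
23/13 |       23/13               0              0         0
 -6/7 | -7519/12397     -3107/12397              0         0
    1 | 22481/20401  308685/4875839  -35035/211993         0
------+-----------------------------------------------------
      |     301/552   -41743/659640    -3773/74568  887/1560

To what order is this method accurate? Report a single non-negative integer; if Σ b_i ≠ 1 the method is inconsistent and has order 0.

b = (301/552, -41743/659640, -3773/74568, 887/1560)
c = (0, 23/13, -6/7, 1)
Ac = (0, 0, -239/539, 225/887)
Σ b_i: 301/552·1 + (-41743/659640)·1 + (-3773/74568)·1 + 887/1560·1 = 1 ✓
b·c: (-41743/659640)·23/13 + (-3773/74568)·(-6/7) + 887/1560·1 = 1/2 ✓
b·c²: (-41743/659640)·529/169 + (-3773/74568)·36/49 + 887/1560·1 = 1/3 ✓
b·Ac: (-3773/74568)·(-239/539) + 887/1560·225/887 = 1/6 ✓
b·c³: (-41743/659640)·12167/2197 + (-3773/74568)·(-216/343) + 887/1560·1 = 1/4 ✓
b·(c∘Ac): (-3773/74568)·1434/3773 + 887/1560·225/887 = 1/8 ✓
b·Ac²: (-3773/74568)·(-5497/7007) + 887/1560·885/11531 = 1/12 ✓
b·A²c: 887/1560·65/887 = 1/24 ✓; 4 stages ⇒ order 4.

4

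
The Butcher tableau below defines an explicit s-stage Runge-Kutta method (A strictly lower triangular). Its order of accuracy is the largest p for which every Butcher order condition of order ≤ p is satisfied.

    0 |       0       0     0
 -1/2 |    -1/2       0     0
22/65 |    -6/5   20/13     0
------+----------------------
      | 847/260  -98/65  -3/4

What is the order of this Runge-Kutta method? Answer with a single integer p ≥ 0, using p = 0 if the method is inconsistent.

2

b = (847/260, -98/65, -3/4)
c = (0, -1/2, 22/65)
Ac = (0, 0, -10/13)
Σ b_i: 847/260·1 + (-98/65)·1 + (-3/4)·1 = 1 ✓
b·c: (-98/65)·(-1/2) + (-3/4)·22/65 = 1/2 ✓
b·c²: (-98/65)·1/4 + (-3/4)·484/4225 = -3911/8450 ≠ 1/3 ⇒ order 2.
b·Ac: (-3/4)·(-10/13) = 15/26 ≠ 1/6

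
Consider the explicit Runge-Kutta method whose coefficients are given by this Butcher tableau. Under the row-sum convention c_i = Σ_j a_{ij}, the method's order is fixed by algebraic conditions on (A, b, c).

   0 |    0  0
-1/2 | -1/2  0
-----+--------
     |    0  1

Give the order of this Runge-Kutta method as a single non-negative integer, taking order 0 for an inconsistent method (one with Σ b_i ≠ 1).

b = (0, 1)
c = (0, -1/2)
Σ b_i: 1·1 = 1 ✓
b·c: 1·(-1/2) = -1/2 ≠ 1/2 ⇒ order 1.

1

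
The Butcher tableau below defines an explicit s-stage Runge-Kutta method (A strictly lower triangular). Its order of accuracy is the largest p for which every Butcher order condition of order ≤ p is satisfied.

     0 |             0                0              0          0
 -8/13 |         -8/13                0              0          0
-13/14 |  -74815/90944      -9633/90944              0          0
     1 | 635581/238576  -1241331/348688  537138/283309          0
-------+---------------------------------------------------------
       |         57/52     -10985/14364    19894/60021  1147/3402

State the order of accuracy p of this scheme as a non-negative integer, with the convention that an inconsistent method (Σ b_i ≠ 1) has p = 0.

b = (57/52, -10985/14364, 19894/60021, 1147/3402)
c = (0, -8/13, -13/14, 1)
Ac = (0, 0, 741/11368, 987/2294)
Σ b_i: 57/52·1 + (-10985/14364)·1 + 19894/60021·1 + 1147/3402·1 = 1 ✓
b·c: (-10985/14364)·(-8/13) + 19894/60021·(-13/14) + 1147/3402·1 = 1/2 ✓
b·c²: (-10985/14364)·64/169 + 19894/60021·169/196 + 1147/3402·1 = 1/3 ✓
b·Ac: 19894/60021·741/11368 + 1147/3402·987/2294 = 1/6 ✓
b·c³: (-10985/14364)·(-512/2197) + 19894/60021·(-2197/2744) + 1147/3402·1 = 1/4 ✓
b·(c∘Ac): 19894/60021·(-9633/159152) + 1147/3402·987/2294 = 1/8 ✓
b·Ac²: 19894/60021·(-57/1421) + 1147/3402·231/806 = 1/12 ✓
b·A²c: 1147/3402·567/4588 = 1/24 ✓; 4 stages ⇒ order 4.

4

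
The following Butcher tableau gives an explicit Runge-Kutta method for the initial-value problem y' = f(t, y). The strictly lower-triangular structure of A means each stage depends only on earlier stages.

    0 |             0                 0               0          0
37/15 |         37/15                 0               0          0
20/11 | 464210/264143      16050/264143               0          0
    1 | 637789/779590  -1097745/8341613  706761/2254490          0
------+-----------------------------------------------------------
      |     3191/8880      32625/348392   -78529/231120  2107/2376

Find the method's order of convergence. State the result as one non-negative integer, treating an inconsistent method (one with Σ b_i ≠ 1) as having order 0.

4

b = (3191/8880, 32625/348392, -78529/231120, 2107/2376)
c = (0, 37/15, 20/11, 1)
Ac = (0, 0, 1070/7139, 517/2107)
Σ b_i: 3191/8880·1 + 32625/348392·1 + (-78529/231120)·1 + 2107/2376·1 = 1 ✓
b·c: 32625/348392·37/15 + (-78529/231120)·20/11 + 2107/2376·1 = 1/2 ✓
b·c²: 32625/348392·1369/225 + (-78529/231120)·400/121 + 2107/2376·1 = 1/3 ✓
b·Ac: (-78529/231120)·1070/7139 + 2107/2376·517/2107 = 1/6 ✓
b·c³: 32625/348392·50653/3375 + (-78529/231120)·8000/1331 + 2107/2376·1 = 1/4 ✓
b·(c∘Ac): (-78529/231120)·21400/78529 + 2107/2376·517/2107 = 1/8 ✓
b·Ac²: (-78529/231120)·7918/21417 + 2107/2376·7447/31605 = 1/12 ✓
b·A²c: 2107/2376·99/2107 = 1/24 ✓; 4 stages ⇒ order 4.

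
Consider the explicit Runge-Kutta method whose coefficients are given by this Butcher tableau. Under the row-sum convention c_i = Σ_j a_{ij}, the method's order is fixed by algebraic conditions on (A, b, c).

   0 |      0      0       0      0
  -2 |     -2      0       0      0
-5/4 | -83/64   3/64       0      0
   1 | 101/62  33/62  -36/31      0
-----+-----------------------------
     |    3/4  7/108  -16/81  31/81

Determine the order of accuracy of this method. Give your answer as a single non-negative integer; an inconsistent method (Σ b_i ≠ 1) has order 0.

4

b = (3/4, 7/108, -16/81, 31/81)
c = (0, -2, -5/4, 1)
Ac = (0, 0, -3/32, 12/31)
Σ b_i: 3/4·1 + 7/108·1 + (-16/81)·1 + 31/81·1 = 1 ✓
b·c: 7/108·(-2) + (-16/81)·(-5/4) + 31/81·1 = 1/2 ✓
b·c²: 7/108·4 + (-16/81)·25/16 + 31/81·1 = 1/3 ✓
b·Ac: (-16/81)·(-3/32) + 31/81·12/31 = 1/6 ✓
b·c³: 7/108·(-8) + (-16/81)·(-125/64) + 31/81·1 = 1/4 ✓
b·(c∘Ac): (-16/81)·15/128 + 31/81·12/31 = 1/8 ✓
b·Ac²: (-16/81)·3/16 + 31/81·39/124 = 1/12 ✓
b·A²c: 31/81·27/248 = 1/24 ✓; 4 stages ⇒ order 4.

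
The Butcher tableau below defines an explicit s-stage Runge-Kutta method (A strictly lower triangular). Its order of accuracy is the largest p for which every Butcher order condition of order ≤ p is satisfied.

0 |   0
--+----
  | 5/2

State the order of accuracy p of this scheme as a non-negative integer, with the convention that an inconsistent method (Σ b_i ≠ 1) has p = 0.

0

b = (5/2)
c = (0)
Σ b_i: 5/2·1 = 5/2 ≠ 1 ⇒ order 0.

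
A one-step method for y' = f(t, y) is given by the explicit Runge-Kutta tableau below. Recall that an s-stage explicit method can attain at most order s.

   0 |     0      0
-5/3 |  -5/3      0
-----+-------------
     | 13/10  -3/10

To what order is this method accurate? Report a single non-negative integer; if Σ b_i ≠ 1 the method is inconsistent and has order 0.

b = (13/10, -3/10)
c = (0, -5/3)
Σ b_i: 13/10·1 + (-3/10)·1 = 1 ✓
b·c: (-3/10)·(-5/3) = 1/2 ✓; 2 stages ⇒ order 2.

2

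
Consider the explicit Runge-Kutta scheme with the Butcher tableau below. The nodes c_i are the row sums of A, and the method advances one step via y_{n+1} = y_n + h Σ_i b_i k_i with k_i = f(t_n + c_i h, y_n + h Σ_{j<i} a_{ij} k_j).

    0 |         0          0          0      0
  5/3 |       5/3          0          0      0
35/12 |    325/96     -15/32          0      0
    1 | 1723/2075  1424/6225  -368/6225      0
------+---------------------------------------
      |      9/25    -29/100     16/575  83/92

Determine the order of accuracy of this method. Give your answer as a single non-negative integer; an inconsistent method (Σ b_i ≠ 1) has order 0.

b = (9/25, -29/100, 16/575, 83/92)
c = (0, 5/3, 35/12, 1)
Ac = (0, 0, -25/32, 52/249)
Σ b_i: 9/25·1 + (-29/100)·1 + 16/575·1 + 83/92·1 = 1 ✓
b·c: (-29/100)·5/3 + 16/575·35/12 + 83/92·1 = 1/2 ✓
b·c²: (-29/100)·25/9 + 16/575·1225/144 + 83/92·1 = 1/3 ✓
b·Ac: 16/575·(-25/32) + 83/92·52/249 = 1/6 ✓
b·c³: (-29/100)·125/27 + 16/575·42875/1728 + 83/92·1 = 1/4 ✓
b·(c∘Ac): 16/575·(-875/384) + 83/92·52/249 = 1/8 ✓
b·Ac²: 16/575·(-125/96) + 83/92·11/83 = 1/12 ✓
b·A²c: 83/92·23/498 = 1/24 ✓; 4 stages ⇒ order 4.

4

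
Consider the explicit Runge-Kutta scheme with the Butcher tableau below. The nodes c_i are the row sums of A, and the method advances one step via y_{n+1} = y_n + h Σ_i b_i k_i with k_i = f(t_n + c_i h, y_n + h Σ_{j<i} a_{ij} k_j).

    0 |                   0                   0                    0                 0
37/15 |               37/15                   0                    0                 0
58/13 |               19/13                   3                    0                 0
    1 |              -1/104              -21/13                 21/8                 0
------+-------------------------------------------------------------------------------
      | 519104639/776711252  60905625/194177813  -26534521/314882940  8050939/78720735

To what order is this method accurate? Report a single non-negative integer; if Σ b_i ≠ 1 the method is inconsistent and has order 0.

3

b = (519104639/776711252, 60905625/194177813, -26534521/314882940, 8050939/78720735)
c = (0, 37/15, 58/13, 1)
Ac = (0, 0, 37/5, 2009/260)
Σ b_i: 519104639/776711252·1 + 60905625/194177813·1 + (-26534521/314882940)·1 + 8050939/78720735·1 = 1 ✓
b·c: 60905625/194177813·37/15 + (-26534521/314882940)·58/13 + 8050939/78720735·1 = 1/2 ✓
b·c²: 60905625/194177813·1369/225 + (-26534521/314882940)·3364/169 + 8050939/78720735·1 = 1/3 ✓
b·Ac: (-26534521/314882940)·37/5 + 8050939/78720735·2009/260 = 1/6 ✓
b·c³: 60905625/194177813·50653/3375 + (-26534521/314882940)·195112/2197 + 8050939/78720735·1 = -1641853922/614021733 ≠ 1/4 ⇒ order 3.
b·(c∘Ac): (-26534521/314882940)·2146/65 + 8050939/78720735·2009/260 = -627211471/314882940 ≠ 1/8
b·Ac²: (-26534521/314882940)·1369/75 + 8050939/78720735·1075417/25350 = 171956615693/61402173300 ≠ 1/12
b·A²c: 8050939/78720735·777/40 = 2085193201/1049609800 ≠ 1/24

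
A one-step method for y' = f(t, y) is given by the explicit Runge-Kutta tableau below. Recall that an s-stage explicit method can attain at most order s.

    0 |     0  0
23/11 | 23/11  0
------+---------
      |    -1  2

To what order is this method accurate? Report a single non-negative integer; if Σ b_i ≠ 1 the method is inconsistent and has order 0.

1

b = (-1, 2)
c = (0, 23/11)
Σ b_i: (-1)·1 + 2·1 = 1 ✓
b·c: 2·23/11 = 46/11 ≠ 1/2 ⇒ order 1.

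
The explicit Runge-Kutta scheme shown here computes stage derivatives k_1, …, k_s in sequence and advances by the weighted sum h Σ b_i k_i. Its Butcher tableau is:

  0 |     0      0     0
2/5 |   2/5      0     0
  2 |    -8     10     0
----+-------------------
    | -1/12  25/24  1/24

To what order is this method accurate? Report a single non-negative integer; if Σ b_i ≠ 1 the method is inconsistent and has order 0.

b = (-1/12, 25/24, 1/24)
c = (0, 2/5, 2)
Ac = (0, 0, 4)
Σ b_i: (-1/12)·1 + 25/24·1 + 1/24·1 = 1 ✓
b·c: 25/24·2/5 + 1/24·2 = 1/2 ✓
b·c²: 25/24·4/25 + 1/24·4 = 1/3 ✓
b·Ac: 1/24·4 = 1/6 ✓; 3 stages ⇒ order 3.

3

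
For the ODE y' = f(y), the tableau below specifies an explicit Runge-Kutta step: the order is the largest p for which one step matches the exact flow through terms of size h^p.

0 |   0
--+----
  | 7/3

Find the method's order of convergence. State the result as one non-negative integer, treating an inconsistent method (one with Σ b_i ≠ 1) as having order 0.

b = (7/3)
c = (0)
Σ b_i: 7/3·1 = 7/3 ≠ 1 ⇒ order 0.

0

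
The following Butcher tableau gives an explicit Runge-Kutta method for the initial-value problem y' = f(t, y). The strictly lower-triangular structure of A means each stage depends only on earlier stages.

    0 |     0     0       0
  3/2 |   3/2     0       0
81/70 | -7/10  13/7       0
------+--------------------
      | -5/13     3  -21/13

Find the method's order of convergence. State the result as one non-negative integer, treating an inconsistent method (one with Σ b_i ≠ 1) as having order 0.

b = (-5/13, 3, -21/13)
c = (0, 3/2, 81/70)
Ac = (0, 0, 39/14)
Σ b_i: (-5/13)·1 + 3·1 + (-21/13)·1 = 1 ✓
b·c: 3·3/2 + (-21/13)·81/70 = 171/65 ≠ 1/2 ⇒ order 1.

1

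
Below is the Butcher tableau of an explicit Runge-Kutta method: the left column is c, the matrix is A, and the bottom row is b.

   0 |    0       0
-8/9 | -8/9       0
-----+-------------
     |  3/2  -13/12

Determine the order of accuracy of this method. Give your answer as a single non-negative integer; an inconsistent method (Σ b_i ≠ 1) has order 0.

0

b = (3/2, -13/12)
c = (0, -8/9)
Σ b_i: 3/2·1 + (-13/12)·1 = 5/12 ≠ 1 ⇒ order 0.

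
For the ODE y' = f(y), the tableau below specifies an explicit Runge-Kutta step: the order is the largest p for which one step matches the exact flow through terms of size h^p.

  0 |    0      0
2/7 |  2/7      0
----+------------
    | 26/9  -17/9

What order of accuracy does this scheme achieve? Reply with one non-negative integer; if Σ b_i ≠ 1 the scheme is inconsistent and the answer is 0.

b = (26/9, -17/9)
c = (0, 2/7)
Σ b_i: 26/9·1 + (-17/9)·1 = 1 ✓
b·c: (-17/9)·2/7 = -34/63 ≠ 1/2 ⇒ order 1.

1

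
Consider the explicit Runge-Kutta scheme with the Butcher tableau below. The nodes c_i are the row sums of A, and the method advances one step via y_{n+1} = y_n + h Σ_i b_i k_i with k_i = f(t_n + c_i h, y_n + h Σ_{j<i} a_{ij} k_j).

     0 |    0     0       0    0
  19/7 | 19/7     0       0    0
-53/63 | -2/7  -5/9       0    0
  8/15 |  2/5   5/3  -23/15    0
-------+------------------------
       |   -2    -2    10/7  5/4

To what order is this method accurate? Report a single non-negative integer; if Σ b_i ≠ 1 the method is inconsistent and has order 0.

0

b = (-2, -2, 10/7, 5/4)
c = (0, 19/7, -53/63, 8/15)
Ac = (0, 0, -95/63, 5494/945)
Σ b_i: (-2)·1 + (-2)·1 + 10/7·1 + 5/4·1 = -37/28 ≠ 1 ⇒ order 0.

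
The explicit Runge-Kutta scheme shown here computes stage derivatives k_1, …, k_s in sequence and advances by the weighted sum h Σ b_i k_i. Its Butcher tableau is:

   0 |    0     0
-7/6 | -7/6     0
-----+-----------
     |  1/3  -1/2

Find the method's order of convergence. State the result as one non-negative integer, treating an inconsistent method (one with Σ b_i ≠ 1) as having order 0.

0

b = (1/3, -1/2)
c = (0, -7/6)
Σ b_i: 1/3·1 + (-1/2)·1 = -1/6 ≠ 1 ⇒ order 0.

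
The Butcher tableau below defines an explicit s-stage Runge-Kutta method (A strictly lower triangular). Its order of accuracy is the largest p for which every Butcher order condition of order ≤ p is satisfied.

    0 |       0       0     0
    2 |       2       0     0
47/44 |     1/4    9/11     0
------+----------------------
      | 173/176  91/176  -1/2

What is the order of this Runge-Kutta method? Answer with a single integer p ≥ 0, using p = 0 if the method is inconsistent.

2

b = (173/176, 91/176, -1/2)
c = (0, 2, 47/44)
Ac = (0, 0, 18/11)
Σ b_i: 173/176·1 + 91/176·1 + (-1/2)·1 = 1 ✓
b·c: 91/176·2 + (-1/2)·47/44 = 1/2 ✓
b·c²: 91/176·4 + (-1/2)·2209/1936 = 5799/3872 ≠ 1/3 ⇒ order 2.
b·Ac: (-1/2)·18/11 = -9/11 ≠ 1/6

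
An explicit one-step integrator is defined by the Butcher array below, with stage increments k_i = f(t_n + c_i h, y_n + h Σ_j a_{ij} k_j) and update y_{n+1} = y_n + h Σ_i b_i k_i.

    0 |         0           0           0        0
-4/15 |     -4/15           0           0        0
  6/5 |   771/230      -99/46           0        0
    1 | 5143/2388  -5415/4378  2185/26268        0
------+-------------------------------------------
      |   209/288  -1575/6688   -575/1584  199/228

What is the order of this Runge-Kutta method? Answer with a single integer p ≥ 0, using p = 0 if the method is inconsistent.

b = (209/288, -1575/6688, -575/1584, 199/228)
c = (0, -4/15, 6/5, 1)
Ac = (0, 0, 66/115, 171/398)
Σ b_i: 209/288·1 + (-1575/6688)·1 + (-575/1584)·1 + 199/228·1 = 1 ✓
b·c: (-1575/6688)·(-4/15) + (-575/1584)·6/5 + 199/228·1 = 1/2 ✓
b·c²: (-1575/6688)·16/225 + (-575/1584)·36/25 + 199/228·1 = 1/3 ✓
b·Ac: (-575/1584)·66/115 + 199/228·171/398 = 1/6 ✓
b·c³: (-1575/6688)·(-64/3375) + (-575/1584)·216/125 + 199/228·1 = 1/4 ✓
b·(c∘Ac): (-575/1584)·396/575 + 199/228·171/398 = 1/8 ✓
b·Ac²: (-575/1584)·(-88/575) + 199/228·19/597 = 1/12 ✓
b·A²c: 199/228·19/398 = 1/24 ✓; 4 stages ⇒ order 4.

4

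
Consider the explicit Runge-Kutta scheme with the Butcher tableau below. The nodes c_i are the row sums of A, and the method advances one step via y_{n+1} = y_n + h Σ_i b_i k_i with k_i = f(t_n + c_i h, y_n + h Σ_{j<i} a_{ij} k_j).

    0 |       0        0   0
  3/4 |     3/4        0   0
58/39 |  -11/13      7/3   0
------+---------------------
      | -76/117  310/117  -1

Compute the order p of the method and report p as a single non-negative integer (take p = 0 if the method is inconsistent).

2

b = (-76/117, 310/117, -1)
c = (0, 3/4, 58/39)
Ac = (0, 0, 7/4)
Σ b_i: (-76/117)·1 + 310/117·1 + (-1)·1 = 1 ✓
b·c: 310/117·3/4 + (-1)·58/39 = 1/2 ✓
b·c²: 310/117·9/16 + (-1)·3364/1521 = -8777/12168 ≠ 1/3 ⇒ order 2.
b·Ac: (-1)·7/4 = -7/4 ≠ 1/6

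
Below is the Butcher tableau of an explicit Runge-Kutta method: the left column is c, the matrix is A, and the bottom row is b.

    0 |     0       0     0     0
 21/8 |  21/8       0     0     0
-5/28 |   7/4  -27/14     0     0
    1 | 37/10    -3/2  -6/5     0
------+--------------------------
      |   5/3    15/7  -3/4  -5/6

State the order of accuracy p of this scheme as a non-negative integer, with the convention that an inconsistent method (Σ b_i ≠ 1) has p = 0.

b = (5/3, 15/7, -3/4, -5/6)
c = (0, 21/8, -5/28, 1)
Ac = (0, 0, -81/16, -417/112)
Σ b_i: 5/3·1 + 15/7·1 + (-3/4)·1 + (-5/6)·1 = 187/84 ≠ 1 ⇒ order 0.

0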